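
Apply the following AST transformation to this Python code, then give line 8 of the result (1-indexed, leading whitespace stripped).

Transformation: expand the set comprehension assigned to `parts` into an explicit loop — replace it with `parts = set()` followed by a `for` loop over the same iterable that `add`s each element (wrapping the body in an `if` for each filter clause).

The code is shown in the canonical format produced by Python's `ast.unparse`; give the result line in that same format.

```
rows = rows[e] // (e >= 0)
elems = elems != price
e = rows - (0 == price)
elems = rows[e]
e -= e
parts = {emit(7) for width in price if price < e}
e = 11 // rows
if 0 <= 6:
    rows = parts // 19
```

Transformed code:
rows = rows[e] // (e >= 0)
elems = elems != price
e = rows - (0 == price)
elems = rows[e]
e -= e
parts = set()
for width in price:
    if price < e:
        parts.add(emit(7))
e = 11 // rows
if 0 <= 6:
    rows = parts // 19

if price < e:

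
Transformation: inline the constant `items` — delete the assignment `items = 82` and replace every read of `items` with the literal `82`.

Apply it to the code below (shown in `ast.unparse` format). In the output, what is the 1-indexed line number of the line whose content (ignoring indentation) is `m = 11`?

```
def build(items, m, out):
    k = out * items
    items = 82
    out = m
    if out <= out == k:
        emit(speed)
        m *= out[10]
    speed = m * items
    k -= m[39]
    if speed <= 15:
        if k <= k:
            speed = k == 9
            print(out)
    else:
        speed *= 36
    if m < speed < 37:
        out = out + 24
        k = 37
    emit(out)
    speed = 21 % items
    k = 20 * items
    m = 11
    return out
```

21

Transformed code:
def build(items, m, out):
    k = out * 82
    out = m
    if out <= out == k:
        emit(speed)
        m *= out[10]
    speed = m * 82
    k -= m[39]
    if speed <= 15:
        if k <= k:
            speed = k == 9
            print(out)
    else:
        speed *= 36
    if m < speed < 37:
        out = out + 24
        k = 37
    emit(out)
    speed = 21 % 82
    k = 20 * 82
    m = 11
    return out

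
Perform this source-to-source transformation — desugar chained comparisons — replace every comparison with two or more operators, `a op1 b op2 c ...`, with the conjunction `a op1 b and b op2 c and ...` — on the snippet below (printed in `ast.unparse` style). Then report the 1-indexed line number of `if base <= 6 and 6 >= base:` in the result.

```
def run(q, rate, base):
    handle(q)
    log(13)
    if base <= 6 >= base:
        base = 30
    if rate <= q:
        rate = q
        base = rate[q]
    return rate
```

4

Transformed code:
def run(q, rate, base):
    handle(q)
    log(13)
    if base <= 6 and 6 >= base:
        base = 30
    if rate <= q:
        rate = q
        base = rate[q]
    return rate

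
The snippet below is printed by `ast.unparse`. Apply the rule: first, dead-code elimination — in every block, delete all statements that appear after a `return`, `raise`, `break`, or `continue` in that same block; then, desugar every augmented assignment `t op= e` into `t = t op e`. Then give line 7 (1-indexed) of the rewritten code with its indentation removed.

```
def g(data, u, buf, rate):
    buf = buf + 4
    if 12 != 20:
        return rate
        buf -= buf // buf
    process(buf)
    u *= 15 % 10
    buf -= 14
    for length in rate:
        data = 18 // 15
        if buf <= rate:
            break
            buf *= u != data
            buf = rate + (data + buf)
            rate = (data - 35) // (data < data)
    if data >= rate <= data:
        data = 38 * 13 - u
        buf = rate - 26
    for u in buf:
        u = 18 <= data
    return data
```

Transformed code:
def g(data, u, buf, rate):
    buf = buf + 4
    if 12 != 20:
        return rate
    process(buf)
    u = u * (15 % 10)
    buf = buf - 14
    for length in rate:
        data = 18 // 15
        if buf <= rate:
            break
    if data >= rate <= data:
        data = 38 * 13 - u
        buf = rate - 26
    for u in buf:
        u = 18 <= data
    return data

buf = buf - 14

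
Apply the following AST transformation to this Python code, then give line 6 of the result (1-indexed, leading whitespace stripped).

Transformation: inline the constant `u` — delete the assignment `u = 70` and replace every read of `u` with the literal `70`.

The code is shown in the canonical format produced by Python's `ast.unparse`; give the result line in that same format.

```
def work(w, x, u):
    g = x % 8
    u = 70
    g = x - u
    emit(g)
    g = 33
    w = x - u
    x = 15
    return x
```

Transformed code:
def work(w, x, u):
    g = x % 8
    g = x - 70
    emit(g)
    g = 33
    w = x - 70
    x = 15
    return x

w = x - 70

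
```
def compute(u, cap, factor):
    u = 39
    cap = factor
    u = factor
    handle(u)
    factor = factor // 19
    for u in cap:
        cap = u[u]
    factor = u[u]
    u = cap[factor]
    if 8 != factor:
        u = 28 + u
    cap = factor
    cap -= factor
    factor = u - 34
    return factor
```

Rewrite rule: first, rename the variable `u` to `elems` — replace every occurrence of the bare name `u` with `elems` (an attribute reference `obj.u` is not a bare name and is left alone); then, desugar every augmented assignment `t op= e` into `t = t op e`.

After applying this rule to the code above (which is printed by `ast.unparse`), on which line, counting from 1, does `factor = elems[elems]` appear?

9

Transformed code:
def compute(elems, cap, factor):
    elems = 39
    cap = factor
    elems = factor
    handle(elems)
    factor = factor // 19
    for elems in cap:
        cap = elems[elems]
    factor = elems[elems]
    elems = cap[factor]
    if 8 != factor:
        elems = 28 + elems
    cap = factor
    cap = cap - factor
    factor = elems - 34
    return factor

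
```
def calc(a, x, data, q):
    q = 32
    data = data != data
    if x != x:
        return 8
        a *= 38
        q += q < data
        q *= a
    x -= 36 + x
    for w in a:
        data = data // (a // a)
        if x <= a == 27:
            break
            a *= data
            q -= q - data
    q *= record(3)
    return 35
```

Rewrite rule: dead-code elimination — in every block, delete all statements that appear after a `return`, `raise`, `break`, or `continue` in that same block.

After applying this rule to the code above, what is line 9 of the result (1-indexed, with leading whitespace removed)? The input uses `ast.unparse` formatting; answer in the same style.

if x <= a == 27:

Transformed code:
def calc(a, x, data, q):
    q = 32
    data = data != data
    if x != x:
        return 8
    x -= 36 + x
    for w in a:
        data = data // (a // a)
        if x <= a == 27:
            break
    q *= record(3)
    return 35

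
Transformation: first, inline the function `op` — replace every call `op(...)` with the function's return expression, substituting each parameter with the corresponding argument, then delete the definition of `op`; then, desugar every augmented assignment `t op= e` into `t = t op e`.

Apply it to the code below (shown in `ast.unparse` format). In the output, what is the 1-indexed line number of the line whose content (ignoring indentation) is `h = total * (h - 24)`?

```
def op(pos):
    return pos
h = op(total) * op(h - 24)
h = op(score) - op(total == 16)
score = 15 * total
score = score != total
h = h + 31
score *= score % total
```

1

Transformed code:
h = total * (h - 24)
h = score - (total == 16)
score = 15 * total
score = score != total
h = h + 31
score = score * (score % total)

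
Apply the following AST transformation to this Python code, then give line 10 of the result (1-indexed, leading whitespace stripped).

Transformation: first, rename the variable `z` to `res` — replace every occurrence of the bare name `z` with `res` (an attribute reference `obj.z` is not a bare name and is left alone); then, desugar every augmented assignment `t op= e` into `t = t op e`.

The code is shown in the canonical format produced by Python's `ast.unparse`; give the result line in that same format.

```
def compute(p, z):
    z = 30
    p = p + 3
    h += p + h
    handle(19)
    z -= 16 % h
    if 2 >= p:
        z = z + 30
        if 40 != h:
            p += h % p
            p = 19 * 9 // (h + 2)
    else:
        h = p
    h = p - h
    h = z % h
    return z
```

Transformed code:
def compute(p, res):
    res = 30
    p = p + 3
    h = h + (p + h)
    handle(19)
    res = res - 16 % h
    if 2 >= p:
        res = res + 30
        if 40 != h:
            p = p + h % p
            p = 19 * 9 // (h + 2)
    else:
        h = p
    h = p - h
    h = res % h
    return res

p = p + h % p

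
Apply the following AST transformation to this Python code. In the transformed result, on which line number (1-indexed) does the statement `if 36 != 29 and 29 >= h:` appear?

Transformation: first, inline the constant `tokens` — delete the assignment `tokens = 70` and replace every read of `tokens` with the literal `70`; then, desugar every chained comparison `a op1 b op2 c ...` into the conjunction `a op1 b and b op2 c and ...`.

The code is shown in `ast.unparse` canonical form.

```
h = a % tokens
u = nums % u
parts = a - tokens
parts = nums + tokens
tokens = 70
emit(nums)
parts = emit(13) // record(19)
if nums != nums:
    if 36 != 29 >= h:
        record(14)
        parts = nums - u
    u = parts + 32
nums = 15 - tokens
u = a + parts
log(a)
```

8

Transformed code:
h = a % 70
u = nums % u
parts = a - 70
parts = nums + 70
emit(nums)
parts = emit(13) // record(19)
if nums != nums:
    if 36 != 29 and 29 >= h:
        record(14)
        parts = nums - u
    u = parts + 32
nums = 15 - 70
u = a + parts
log(a)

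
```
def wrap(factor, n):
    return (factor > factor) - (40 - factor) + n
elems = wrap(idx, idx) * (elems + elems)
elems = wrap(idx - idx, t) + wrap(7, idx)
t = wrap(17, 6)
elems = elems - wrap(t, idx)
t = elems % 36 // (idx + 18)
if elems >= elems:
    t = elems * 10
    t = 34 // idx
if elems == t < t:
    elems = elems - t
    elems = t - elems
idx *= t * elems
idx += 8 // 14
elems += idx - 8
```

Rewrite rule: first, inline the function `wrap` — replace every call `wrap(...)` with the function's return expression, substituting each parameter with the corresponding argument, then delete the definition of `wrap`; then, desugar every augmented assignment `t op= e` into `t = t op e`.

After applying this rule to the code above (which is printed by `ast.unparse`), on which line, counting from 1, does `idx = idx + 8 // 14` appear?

13

Transformed code:
elems = ((idx > idx) - (40 - idx) + idx) * (elems + elems)
elems = (idx - idx > idx - idx) - (40 - (idx - idx)) + t + ((7 > 7) - (40 - 7) + idx)
t = (17 > 17) - (40 - 17) + 6
elems = elems - ((t > t) - (40 - t) + idx)
t = elems % 36 // (idx + 18)
if elems >= elems:
    t = elems * 10
    t = 34 // idx
if elems == t < t:
    elems = elems - t
    elems = t - elems
idx = idx * (t * elems)
idx = idx + 8 // 14
elems = elems + (idx - 8)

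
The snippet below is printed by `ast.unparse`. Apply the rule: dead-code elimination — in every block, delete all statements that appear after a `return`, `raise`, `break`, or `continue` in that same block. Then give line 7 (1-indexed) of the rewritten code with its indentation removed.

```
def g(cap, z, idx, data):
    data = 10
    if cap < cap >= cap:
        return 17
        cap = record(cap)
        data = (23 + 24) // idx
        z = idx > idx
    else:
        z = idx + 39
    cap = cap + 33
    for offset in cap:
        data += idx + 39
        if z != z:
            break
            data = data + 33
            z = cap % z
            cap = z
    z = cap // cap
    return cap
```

cap = cap + 33

Transformed code:
def g(cap, z, idx, data):
    data = 10
    if cap < cap >= cap:
        return 17
    else:
        z = idx + 39
    cap = cap + 33
    for offset in cap:
        data += idx + 39
        if z != z:
            break
    z = cap // cap
    return cap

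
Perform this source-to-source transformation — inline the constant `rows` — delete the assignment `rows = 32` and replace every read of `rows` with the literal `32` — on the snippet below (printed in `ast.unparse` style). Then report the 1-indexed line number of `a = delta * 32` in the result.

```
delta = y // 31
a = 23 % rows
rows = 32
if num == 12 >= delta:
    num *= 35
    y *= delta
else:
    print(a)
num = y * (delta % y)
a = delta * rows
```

9

Transformed code:
delta = y // 31
a = 23 % 32
if num == 12 >= delta:
    num *= 35
    y *= delta
else:
    print(a)
num = y * (delta % y)
a = delta * 32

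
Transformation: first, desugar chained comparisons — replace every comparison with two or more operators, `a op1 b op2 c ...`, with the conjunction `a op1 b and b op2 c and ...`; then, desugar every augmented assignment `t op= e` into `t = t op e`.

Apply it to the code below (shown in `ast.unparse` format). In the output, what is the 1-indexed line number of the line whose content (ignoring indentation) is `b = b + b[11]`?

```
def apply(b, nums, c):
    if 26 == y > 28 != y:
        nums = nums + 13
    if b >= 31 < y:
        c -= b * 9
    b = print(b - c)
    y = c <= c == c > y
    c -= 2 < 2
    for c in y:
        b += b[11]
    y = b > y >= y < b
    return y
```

10

Transformed code:
def apply(b, nums, c):
    if 26 == y and y > 28 and (28 != y):
        nums = nums + 13
    if b >= 31 and 31 < y:
        c = c - b * 9
    b = print(b - c)
    y = c <= c and c == c and (c > y)
    c = c - (2 < 2)
    for c in y:
        b = b + b[11]
    y = b > y and y >= y and (y < b)
    return y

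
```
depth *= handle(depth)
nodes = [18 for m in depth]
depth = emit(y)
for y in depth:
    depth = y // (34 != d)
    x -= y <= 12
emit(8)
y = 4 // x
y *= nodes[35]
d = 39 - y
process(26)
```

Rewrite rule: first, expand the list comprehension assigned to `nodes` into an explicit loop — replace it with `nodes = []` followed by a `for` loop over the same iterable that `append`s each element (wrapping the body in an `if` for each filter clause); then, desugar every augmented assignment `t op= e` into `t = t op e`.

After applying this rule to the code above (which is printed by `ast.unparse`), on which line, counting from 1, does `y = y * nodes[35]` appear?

11

Transformed code:
depth = depth * handle(depth)
nodes = []
for m in depth:
    nodes.append(18)
depth = emit(y)
for y in depth:
    depth = y // (34 != d)
    x = x - (y <= 12)
emit(8)
y = 4 // x
y = y * nodes[35]
d = 39 - y
process(26)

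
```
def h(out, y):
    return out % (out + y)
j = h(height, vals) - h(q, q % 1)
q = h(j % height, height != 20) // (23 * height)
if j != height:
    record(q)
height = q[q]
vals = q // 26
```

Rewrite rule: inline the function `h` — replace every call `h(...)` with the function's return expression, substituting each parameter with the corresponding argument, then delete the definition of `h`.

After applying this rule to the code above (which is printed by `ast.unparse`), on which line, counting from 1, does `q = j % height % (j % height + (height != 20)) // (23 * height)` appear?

2

Transformed code:
j = height % (height + vals) - q % (q + q % 1)
q = j % height % (j % height + (height != 20)) // (23 * height)
if j != height:
    record(q)
height = q[q]
vals = q // 26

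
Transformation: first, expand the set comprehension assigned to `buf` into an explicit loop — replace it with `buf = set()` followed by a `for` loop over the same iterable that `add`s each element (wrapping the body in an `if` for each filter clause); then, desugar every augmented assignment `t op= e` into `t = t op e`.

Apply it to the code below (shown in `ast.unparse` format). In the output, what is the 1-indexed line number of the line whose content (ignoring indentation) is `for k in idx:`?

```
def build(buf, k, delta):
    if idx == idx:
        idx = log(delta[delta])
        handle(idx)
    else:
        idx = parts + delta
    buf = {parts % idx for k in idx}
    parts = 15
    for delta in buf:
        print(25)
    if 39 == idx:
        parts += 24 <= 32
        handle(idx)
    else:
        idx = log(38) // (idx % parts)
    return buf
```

8

Transformed code:
def build(buf, k, delta):
    if idx == idx:
        idx = log(delta[delta])
        handle(idx)
    else:
        idx = parts + delta
    buf = set()
    for k in idx:
        buf.add(parts % idx)
    parts = 15
    for delta in buf:
        print(25)
    if 39 == idx:
        parts = parts + (24 <= 32)
        handle(idx)
    else:
        idx = log(38) // (idx % parts)
    return buf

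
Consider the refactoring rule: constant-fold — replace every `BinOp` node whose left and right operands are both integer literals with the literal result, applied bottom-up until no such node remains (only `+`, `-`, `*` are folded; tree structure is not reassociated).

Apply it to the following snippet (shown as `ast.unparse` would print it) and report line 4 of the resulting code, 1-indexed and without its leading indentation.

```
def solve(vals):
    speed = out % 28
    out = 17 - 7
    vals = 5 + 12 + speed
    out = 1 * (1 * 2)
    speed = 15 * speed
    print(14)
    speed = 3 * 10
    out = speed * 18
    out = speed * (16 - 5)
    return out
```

Transformed code:
def solve(vals):
    speed = out % 28
    out = 10
    vals = 17 + speed
    out = 2
    speed = 15 * speed
    print(14)
    speed = 30
    out = speed * 18
    out = speed * 11
    return out

vals = 17 + speed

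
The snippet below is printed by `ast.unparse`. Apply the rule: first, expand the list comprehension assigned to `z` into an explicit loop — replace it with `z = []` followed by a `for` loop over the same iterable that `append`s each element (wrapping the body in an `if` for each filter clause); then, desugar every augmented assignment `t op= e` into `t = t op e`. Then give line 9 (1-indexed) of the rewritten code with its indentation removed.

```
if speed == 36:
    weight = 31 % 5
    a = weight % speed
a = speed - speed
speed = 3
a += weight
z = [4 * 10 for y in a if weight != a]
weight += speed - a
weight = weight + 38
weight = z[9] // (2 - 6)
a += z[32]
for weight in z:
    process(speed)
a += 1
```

if weight != a:

Transformed code:
if speed == 36:
    weight = 31 % 5
    a = weight % speed
a = speed - speed
speed = 3
a = a + weight
z = []
for y in a:
    if weight != a:
        z.append(4 * 10)
weight = weight + (speed - a)
weight = weight + 38
weight = z[9] // (2 - 6)
a = a + z[32]
for weight in z:
    process(speed)
a = a + 1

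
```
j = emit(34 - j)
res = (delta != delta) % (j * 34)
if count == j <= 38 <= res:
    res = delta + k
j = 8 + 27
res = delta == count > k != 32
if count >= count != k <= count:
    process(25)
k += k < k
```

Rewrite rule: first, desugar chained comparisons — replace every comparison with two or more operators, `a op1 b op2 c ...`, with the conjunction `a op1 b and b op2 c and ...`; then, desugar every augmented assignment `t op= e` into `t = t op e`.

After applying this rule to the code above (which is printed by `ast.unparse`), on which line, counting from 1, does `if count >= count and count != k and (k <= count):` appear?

Transformed code:
j = emit(34 - j)
res = (delta != delta) % (j * 34)
if count == j and j <= 38 and (38 <= res):
    res = delta + k
j = 8 + 27
res = delta == count and count > k and (k != 32)
if count >= count and count != k and (k <= count):
    process(25)
k = k + (k < k)

7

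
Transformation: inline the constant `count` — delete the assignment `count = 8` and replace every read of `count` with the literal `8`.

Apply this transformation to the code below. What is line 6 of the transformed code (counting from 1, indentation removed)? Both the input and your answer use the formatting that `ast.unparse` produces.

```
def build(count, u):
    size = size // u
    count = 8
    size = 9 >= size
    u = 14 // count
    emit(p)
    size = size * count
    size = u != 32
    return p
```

Transformed code:
def build(count, u):
    size = size // u
    size = 9 >= size
    u = 14 // 8
    emit(p)
    size = size * 8
    size = u != 32
    return p

size = size * 8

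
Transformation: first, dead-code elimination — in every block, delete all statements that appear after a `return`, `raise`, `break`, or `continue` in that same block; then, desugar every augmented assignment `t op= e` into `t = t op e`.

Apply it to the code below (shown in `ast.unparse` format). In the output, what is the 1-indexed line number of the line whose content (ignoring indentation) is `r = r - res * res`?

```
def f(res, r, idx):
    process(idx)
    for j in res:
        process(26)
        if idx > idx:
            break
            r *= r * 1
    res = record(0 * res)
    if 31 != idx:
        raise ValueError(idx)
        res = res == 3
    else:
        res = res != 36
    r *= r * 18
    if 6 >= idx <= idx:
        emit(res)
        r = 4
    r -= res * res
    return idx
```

Transformed code:
def f(res, r, idx):
    process(idx)
    for j in res:
        process(26)
        if idx > idx:
            break
    res = record(0 * res)
    if 31 != idx:
        raise ValueError(idx)
    else:
        res = res != 36
    r = r * (r * 18)
    if 6 >= idx <= idx:
        emit(res)
        r = 4
    r = r - res * res
    return idx

16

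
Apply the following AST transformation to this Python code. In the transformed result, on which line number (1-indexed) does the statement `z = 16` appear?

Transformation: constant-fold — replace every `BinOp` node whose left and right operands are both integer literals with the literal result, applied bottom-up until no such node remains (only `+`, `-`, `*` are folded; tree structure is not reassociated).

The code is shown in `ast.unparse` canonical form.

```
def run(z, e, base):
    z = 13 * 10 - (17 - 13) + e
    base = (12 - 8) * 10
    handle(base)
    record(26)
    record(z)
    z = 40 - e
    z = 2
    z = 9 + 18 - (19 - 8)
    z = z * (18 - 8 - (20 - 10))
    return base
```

Transformed code:
def run(z, e, base):
    z = 126 + e
    base = 40
    handle(base)
    record(26)
    record(z)
    z = 40 - e
    z = 2
    z = 16
    z = z * 0
    return base

9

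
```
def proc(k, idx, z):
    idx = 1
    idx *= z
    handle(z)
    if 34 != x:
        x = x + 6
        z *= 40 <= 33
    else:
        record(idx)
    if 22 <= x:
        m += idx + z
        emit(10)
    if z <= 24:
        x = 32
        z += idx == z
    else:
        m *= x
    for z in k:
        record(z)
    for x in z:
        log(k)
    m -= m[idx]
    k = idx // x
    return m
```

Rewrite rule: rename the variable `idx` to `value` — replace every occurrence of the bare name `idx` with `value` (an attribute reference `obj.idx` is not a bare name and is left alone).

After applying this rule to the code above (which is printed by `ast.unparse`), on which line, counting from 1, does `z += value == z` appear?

Transformed code:
def proc(k, value, z):
    value = 1
    value *= z
    handle(z)
    if 34 != x:
        x = x + 6
        z *= 40 <= 33
    else:
        record(value)
    if 22 <= x:
        m += value + z
        emit(10)
    if z <= 24:
        x = 32
        z += value == z
    else:
        m *= x
    for z in k:
        record(z)
    for x in z:
        log(k)
    m -= m[value]
    k = value // x
    return m

15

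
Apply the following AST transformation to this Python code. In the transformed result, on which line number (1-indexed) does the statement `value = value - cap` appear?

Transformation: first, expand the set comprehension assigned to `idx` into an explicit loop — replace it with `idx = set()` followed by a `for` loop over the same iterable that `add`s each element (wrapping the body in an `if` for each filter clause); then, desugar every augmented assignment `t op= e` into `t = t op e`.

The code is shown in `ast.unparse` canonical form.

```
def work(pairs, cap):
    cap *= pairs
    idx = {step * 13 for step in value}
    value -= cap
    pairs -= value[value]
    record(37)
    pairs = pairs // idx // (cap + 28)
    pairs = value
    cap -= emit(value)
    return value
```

6

Transformed code:
def work(pairs, cap):
    cap = cap * pairs
    idx = set()
    for step in value:
        idx.add(step * 13)
    value = value - cap
    pairs = pairs - value[value]
    record(37)
    pairs = pairs // idx // (cap + 28)
    pairs = value
    cap = cap - emit(value)
    return value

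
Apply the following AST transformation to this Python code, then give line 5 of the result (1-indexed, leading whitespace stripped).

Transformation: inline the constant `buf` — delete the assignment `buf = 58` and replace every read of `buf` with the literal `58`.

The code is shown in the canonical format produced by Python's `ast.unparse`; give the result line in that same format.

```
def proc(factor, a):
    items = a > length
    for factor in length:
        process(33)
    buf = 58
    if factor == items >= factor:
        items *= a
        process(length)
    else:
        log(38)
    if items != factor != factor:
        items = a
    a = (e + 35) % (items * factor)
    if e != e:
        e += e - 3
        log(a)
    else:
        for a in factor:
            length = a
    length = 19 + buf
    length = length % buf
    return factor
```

Transformed code:
def proc(factor, a):
    items = a > length
    for factor in length:
        process(33)
    if factor == items >= factor:
        items *= a
        process(length)
    else:
        log(38)
    if items != factor != factor:
        items = a
    a = (e + 35) % (items * factor)
    if e != e:
        e += e - 3
        log(a)
    else:
        for a in factor:
            length = a
    length = 19 + 58
    length = length % 58
    return factor

if factor == items >= factor:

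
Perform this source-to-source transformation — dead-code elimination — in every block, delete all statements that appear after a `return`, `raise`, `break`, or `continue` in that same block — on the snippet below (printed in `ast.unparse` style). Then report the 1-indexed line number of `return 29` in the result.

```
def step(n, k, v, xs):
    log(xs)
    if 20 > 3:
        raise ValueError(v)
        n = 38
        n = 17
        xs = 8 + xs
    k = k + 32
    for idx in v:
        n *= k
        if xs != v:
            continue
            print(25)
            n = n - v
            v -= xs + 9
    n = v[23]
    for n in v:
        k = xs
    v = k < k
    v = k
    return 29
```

Transformed code:
def step(n, k, v, xs):
    log(xs)
    if 20 > 3:
        raise ValueError(v)
    k = k + 32
    for idx in v:
        n *= k
        if xs != v:
            continue
    n = v[23]
    for n in v:
        k = xs
    v = k < k
    v = k
    return 29

15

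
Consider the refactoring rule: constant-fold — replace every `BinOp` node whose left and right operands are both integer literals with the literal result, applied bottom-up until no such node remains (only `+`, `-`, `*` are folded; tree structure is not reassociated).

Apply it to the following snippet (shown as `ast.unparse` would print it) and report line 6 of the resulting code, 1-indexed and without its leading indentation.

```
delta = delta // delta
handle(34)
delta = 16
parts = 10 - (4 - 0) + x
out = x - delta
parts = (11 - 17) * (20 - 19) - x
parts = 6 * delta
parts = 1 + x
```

parts = -6 - x

Transformed code:
delta = delta // delta
handle(34)
delta = 16
parts = 6 + x
out = x - delta
parts = -6 - x
parts = 6 * delta
parts = 1 + x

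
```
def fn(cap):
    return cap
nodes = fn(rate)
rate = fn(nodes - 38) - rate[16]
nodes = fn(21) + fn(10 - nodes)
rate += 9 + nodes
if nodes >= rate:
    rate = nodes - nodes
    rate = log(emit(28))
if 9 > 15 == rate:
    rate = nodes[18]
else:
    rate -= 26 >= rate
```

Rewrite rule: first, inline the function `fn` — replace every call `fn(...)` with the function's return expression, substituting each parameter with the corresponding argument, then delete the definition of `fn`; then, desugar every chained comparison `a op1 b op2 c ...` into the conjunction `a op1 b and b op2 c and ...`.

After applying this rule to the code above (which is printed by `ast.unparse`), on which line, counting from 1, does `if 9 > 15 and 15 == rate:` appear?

8

Transformed code:
nodes = rate
rate = nodes - 38 - rate[16]
nodes = 21 + (10 - nodes)
rate += 9 + nodes
if nodes >= rate:
    rate = nodes - nodes
    rate = log(emit(28))
if 9 > 15 and 15 == rate:
    rate = nodes[18]
else:
    rate -= 26 >= rate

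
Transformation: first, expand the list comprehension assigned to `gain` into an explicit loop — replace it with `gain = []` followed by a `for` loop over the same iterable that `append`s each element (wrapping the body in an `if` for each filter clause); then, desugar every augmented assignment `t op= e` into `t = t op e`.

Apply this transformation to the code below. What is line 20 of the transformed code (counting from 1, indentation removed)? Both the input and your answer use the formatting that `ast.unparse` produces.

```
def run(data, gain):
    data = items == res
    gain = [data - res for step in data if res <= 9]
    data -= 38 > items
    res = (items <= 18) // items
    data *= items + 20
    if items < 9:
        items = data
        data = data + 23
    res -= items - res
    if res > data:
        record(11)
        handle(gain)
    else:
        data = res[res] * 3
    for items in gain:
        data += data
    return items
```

Transformed code:
def run(data, gain):
    data = items == res
    gain = []
    for step in data:
        if res <= 9:
            gain.append(data - res)
    data = data - (38 > items)
    res = (items <= 18) // items
    data = data * (items + 20)
    if items < 9:
        items = data
        data = data + 23
    res = res - (items - res)
    if res > data:
        record(11)
        handle(gain)
    else:
        data = res[res] * 3
    for items in gain:
        data = data + data
    return items

data = data + data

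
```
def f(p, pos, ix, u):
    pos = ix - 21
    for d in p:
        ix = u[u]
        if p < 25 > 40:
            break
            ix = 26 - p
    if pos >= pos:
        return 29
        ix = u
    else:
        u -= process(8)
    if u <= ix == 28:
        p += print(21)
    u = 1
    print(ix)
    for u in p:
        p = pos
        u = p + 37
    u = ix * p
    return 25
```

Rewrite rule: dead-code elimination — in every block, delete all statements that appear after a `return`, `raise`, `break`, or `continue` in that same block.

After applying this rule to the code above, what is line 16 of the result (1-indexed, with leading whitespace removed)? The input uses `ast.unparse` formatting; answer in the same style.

p = pos

Transformed code:
def f(p, pos, ix, u):
    pos = ix - 21
    for d in p:
        ix = u[u]
        if p < 25 > 40:
            break
    if pos >= pos:
        return 29
    else:
        u -= process(8)
    if u <= ix == 28:
        p += print(21)
    u = 1
    print(ix)
    for u in p:
        p = pos
        u = p + 37
    u = ix * p
    return 25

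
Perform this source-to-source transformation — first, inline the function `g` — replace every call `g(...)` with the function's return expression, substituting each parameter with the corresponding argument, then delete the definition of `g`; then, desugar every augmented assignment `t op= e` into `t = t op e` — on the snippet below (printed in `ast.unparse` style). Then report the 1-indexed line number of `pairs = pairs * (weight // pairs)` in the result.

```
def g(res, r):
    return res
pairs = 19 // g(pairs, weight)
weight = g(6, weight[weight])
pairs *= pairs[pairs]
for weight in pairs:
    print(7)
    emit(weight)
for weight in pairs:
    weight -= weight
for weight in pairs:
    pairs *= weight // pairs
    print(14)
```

10

Transformed code:
pairs = 19 // pairs
weight = 6
pairs = pairs * pairs[pairs]
for weight in pairs:
    print(7)
    emit(weight)
for weight in pairs:
    weight = weight - weight
for weight in pairs:
    pairs = pairs * (weight // pairs)
    print(14)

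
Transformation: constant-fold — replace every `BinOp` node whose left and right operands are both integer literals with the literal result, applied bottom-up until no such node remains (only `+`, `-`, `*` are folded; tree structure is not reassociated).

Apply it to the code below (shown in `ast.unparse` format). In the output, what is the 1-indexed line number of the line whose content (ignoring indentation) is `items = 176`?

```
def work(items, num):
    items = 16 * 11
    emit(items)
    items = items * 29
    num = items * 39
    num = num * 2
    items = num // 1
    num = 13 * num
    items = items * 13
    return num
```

Transformed code:
def work(items, num):
    items = 176
    emit(items)
    items = items * 29
    num = items * 39
    num = num * 2
    items = num // 1
    num = 13 * num
    items = items * 13
    return num

2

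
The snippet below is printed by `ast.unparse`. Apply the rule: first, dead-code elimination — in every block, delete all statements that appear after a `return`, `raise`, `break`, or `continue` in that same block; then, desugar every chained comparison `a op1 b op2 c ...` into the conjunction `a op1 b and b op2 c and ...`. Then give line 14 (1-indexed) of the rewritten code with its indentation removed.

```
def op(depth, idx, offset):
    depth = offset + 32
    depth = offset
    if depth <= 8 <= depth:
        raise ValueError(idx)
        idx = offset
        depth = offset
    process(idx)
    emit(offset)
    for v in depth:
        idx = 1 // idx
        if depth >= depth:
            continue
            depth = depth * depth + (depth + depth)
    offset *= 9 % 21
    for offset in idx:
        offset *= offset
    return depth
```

offset *= offset

Transformed code:
def op(depth, idx, offset):
    depth = offset + 32
    depth = offset
    if depth <= 8 and 8 <= depth:
        raise ValueError(idx)
    process(idx)
    emit(offset)
    for v in depth:
        idx = 1 // idx
        if depth >= depth:
            continue
    offset *= 9 % 21
    for offset in idx:
        offset *= offset
    return depth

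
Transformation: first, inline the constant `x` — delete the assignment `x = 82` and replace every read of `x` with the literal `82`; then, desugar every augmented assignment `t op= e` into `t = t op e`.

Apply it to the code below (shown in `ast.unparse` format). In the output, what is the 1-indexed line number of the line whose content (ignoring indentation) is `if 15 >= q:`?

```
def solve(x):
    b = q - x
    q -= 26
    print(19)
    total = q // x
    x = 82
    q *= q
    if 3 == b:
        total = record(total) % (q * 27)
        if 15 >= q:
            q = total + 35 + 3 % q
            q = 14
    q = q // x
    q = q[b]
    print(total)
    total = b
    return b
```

Transformed code:
def solve(x):
    b = q - 82
    q = q - 26
    print(19)
    total = q // 82
    q = q * q
    if 3 == b:
        total = record(total) % (q * 27)
        if 15 >= q:
            q = total + 35 + 3 % q
            q = 14
    q = q // 82
    q = q[b]
    print(total)
    total = b
    return b

9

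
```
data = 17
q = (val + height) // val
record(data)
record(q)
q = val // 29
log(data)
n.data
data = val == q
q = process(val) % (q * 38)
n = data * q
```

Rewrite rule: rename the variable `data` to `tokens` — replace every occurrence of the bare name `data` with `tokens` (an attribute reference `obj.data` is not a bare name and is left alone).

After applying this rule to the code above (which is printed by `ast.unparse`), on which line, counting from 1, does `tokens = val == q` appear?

8

Transformed code:
tokens = 17
q = (val + height) // val
record(tokens)
record(q)
q = val // 29
log(tokens)
n.data
tokens = val == q
q = process(val) % (q * 38)
n = tokens * q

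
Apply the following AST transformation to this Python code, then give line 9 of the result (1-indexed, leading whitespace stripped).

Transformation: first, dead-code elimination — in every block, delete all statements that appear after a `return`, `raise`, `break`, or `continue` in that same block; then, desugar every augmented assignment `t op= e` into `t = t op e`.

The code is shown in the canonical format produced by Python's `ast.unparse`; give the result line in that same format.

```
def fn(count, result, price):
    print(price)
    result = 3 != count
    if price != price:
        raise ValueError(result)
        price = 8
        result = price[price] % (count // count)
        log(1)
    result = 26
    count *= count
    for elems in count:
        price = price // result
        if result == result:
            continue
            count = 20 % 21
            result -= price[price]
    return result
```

price = price // result

Transformed code:
def fn(count, result, price):
    print(price)
    result = 3 != count
    if price != price:
        raise ValueError(result)
    result = 26
    count = count * count
    for elems in count:
        price = price // result
        if result == result:
            continue
    return result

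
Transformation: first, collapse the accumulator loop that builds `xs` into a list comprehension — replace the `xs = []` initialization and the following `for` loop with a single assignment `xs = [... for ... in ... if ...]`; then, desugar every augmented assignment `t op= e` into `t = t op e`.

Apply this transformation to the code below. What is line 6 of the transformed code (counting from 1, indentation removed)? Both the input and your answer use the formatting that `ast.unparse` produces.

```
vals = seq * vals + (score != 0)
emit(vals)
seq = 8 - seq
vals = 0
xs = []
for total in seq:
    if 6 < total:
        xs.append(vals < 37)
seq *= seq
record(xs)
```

seq = seq * seq

Transformed code:
vals = seq * vals + (score != 0)
emit(vals)
seq = 8 - seq
vals = 0
xs = [vals < 37 for total in seq if 6 < total]
seq = seq * seq
record(xs)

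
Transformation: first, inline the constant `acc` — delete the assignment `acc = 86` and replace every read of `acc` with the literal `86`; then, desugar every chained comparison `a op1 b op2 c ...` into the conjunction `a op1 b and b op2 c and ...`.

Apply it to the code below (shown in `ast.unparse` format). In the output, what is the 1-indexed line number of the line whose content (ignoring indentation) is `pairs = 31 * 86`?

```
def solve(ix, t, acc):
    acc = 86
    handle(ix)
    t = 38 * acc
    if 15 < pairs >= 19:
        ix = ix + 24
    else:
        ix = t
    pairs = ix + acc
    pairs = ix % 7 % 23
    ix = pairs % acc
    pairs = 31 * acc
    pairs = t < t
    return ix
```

Transformed code:
def solve(ix, t, acc):
    handle(ix)
    t = 38 * 86
    if 15 < pairs and pairs >= 19:
        ix = ix + 24
    else:
        ix = t
    pairs = ix + 86
    pairs = ix % 7 % 23
    ix = pairs % 86
    pairs = 31 * 86
    pairs = t < t
    return ix

11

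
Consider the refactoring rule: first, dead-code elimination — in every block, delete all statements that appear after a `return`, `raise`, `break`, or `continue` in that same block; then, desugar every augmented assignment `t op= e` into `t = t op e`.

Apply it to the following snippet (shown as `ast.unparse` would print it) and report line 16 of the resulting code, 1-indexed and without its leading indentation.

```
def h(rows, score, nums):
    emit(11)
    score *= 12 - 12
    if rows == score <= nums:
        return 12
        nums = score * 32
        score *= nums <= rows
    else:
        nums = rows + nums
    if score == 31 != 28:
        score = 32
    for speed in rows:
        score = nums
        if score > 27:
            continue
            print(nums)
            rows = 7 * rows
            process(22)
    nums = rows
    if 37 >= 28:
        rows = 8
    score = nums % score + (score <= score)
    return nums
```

rows = 8

Transformed code:
def h(rows, score, nums):
    emit(11)
    score = score * (12 - 12)
    if rows == score <= nums:
        return 12
    else:
        nums = rows + nums
    if score == 31 != 28:
        score = 32
    for speed in rows:
        score = nums
        if score > 27:
            continue
    nums = rows
    if 37 >= 28:
        rows = 8
    score = nums % score + (score <= score)
    return nums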